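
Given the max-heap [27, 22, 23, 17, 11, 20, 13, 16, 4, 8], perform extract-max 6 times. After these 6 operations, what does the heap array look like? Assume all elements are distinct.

extract-max #1 returns 27:
  remove root 27; move last element 8 to root → [8, 22, 23, 17, 11, 20, 13, 16, 4]
  8 vs larger child 23 at index 2, swap → [23, 22, 8, 17, 11, 20, 13, 16, 4]
  8 vs larger child 20 at index 5, swap → [23, 22, 20, 17, 11, 8, 13, 16, 4]
extract-max #2 returns 23:
  remove root 23; move last element 4 to root → [4, 22, 20, 17, 11, 8, 13, 16]
  4 vs larger child 22 at index 1, swap → [22, 4, 20, 17, 11, 8, 13, 16]
  4 vs larger child 17 at index 3, swap → [22, 17, 20, 4, 11, 8, 13, 16]
  4 vs only child 16 at index 7, swap → [22, 17, 20, 16, 11, 8, 13, 4]
extract-max #3 returns 22:
  remove root 22; move last element 4 to root → [4, 17, 20, 16, 11, 8, 13]
  4 vs larger child 20 at index 2, swap → [20, 17, 4, 16, 11, 8, 13]
  4 vs larger child 13 at index 6, swap → [20, 17, 13, 16, 11, 8, 4]
extract-max #4 returns 20:
  remove root 20; move last element 4 to root → [4, 17, 13, 16, 11, 8]
  4 vs larger child 17 at index 1, swap → [17, 4, 13, 16, 11, 8]
  4 vs larger child 16 at index 3, swap → [17, 16, 13, 4, 11, 8]
extract-max #5 returns 17:
  remove root 17; move last element 8 to root → [8, 16, 13, 4, 11]
  8 vs larger child 16 at index 1, swap → [16, 8, 13, 4, 11]
  8 vs larger child 11 at index 4, swap → [16, 11, 13, 4, 8]
extract-max #6 returns 16:
  remove root 16; move last element 8 to root → [8, 11, 13, 4]
  8 vs larger child 13 at index 2, swap → [13, 11, 8, 4]

[13, 11, 8, 4]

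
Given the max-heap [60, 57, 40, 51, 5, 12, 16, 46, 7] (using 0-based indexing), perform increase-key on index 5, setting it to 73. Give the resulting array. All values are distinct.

[73, 57, 60, 51, 5, 40, 16, 46, 7]

set index 5 from 12 to 73 → [60, 57, 40, 51, 5, 73, 16, 46, 7]
73 > parent 40 at index 2, swap → [60, 57, 73, 51, 5, 40, 16, 46, 7]
73 > parent 60 at index 0, swap → [73, 57, 60, 51, 5, 40, 16, 46, 7]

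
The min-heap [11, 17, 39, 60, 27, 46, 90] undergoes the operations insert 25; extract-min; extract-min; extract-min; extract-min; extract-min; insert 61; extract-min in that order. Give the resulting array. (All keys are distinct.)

[60, 61, 90]

insert 25:
  append 25 at index 7 → [11, 17, 39, 60, 27, 46, 90, 25]
  25 < parent 60 at index 3, swap → [11, 17, 39, 25, 27, 46, 90, 60]
extract-min → returns 11:
  remove root 11; move last element 60 to root → [60, 17, 39, 25, 27, 46, 90]
  60 vs smaller child 17 at index 1, swap → [17, 60, 39, 25, 27, 46, 90]
  60 vs smaller child 25 at index 3, swap → [17, 25, 39, 60, 27, 46, 90]
extract-min → returns 17:
  remove root 17; move last element 90 to root → [90, 25, 39, 60, 27, 46]
  90 vs smaller child 25 at index 1, swap → [25, 90, 39, 60, 27, 46]
  90 vs smaller child 27 at index 4, swap → [25, 27, 39, 60, 90, 46]
extract-min → returns 25:
  remove root 25; move last element 46 to root → [46, 27, 39, 60, 90]
  46 vs smaller child 27 at index 1, swap → [27, 46, 39, 60, 90]
extract-min → returns 27:
  remove root 27; move last element 90 to root → [90, 46, 39, 60]
  90 vs smaller child 39 at index 2, swap → [39, 46, 90, 60]
extract-min → returns 39:
  remove root 39; move last element 60 to root → [60, 46, 90]
  60 vs smaller child 46 at index 1, swap → [46, 60, 90]
insert 61:
  append 61 at index 3 → [46, 60, 90, 61] (no swap needed)
extract-min → returns 46:
  remove root 46; move last element 61 to root → [61, 60, 90]
  61 vs smaller child 60 at index 1, swap → [60, 61, 90]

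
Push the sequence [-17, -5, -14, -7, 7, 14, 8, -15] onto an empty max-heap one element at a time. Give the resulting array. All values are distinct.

[14, -5, 8, -15, -7, -14, 7, -17]

Insert -17:
  append -17 at index 0 → [-17] (no swap needed)
Insert -5:
  append -5 at index 1 → [-17, -5]
  -5 > parent -17 at index 0, swap → [-5, -17]
Insert -14:
  append -14 at index 2 → [-5, -17, -14] (no swap needed)
Insert -7:
  append -7 at index 3 → [-5, -17, -14, -7]
  -7 > parent -17 at index 1, swap → [-5, -7, -14, -17]
Insert 7:
  append 7 at index 4 → [-5, -7, -14, -17, 7]
  7 > parent -7 at index 1, swap → [-5, 7, -14, -17, -7]
  7 > parent -5 at index 0, swap → [7, -5, -14, -17, -7]
Insert 14:
  append 14 at index 5 → [7, -5, -14, -17, -7, 14]
  14 > parent -14 at index 2, swap → [7, -5, 14, -17, -7, -14]
  14 > parent 7 at index 0, swap → [14, -5, 7, -17, -7, -14]
Insert 8:
  append 8 at index 6 → [14, -5, 7, -17, -7, -14, 8]
  8 > parent 7 at index 2, swap → [14, -5, 8, -17, -7, -14, 7]
Insert -15:
  append -15 at index 7 → [14, -5, 8, -17, -7, -14, 7, -15]
  -15 > parent -17 at index 3, swap → [14, -5, 8, -15, -7, -14, 7, -17]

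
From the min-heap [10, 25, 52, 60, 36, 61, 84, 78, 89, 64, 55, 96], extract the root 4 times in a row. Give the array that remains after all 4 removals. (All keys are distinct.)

[55, 60, 61, 78, 64, 96, 84, 89]

extract-min #1 returns 10:
  remove root 10; move last element 96 to root → [96, 25, 52, 60, 36, 61, 84, 78, 89, 64, 55]
  96 vs smaller child 25 at index 1, swap → [25, 96, 52, 60, 36, 61, 84, 78, 89, 64, 55]
  96 vs smaller child 36 at index 4, swap → [25, 36, 52, 60, 96, 61, 84, 78, 89, 64, 55]
  96 vs smaller child 55 at index 10, swap → [25, 36, 52, 60, 55, 61, 84, 78, 89, 64, 96]
extract-min #2 returns 25:
  remove root 25; move last element 96 to root → [96, 36, 52, 60, 55, 61, 84, 78, 89, 64]
  96 vs smaller child 36 at index 1, swap → [36, 96, 52, 60, 55, 61, 84, 78, 89, 64]
  96 vs smaller child 55 at index 4, swap → [36, 55, 52, 60, 96, 61, 84, 78, 89, 64]
  96 vs only child 64 at index 9, swap → [36, 55, 52, 60, 64, 61, 84, 78, 89, 96]
extract-min #3 returns 36:
  remove root 36; move last element 96 to root → [96, 55, 52, 60, 64, 61, 84, 78, 89]
  96 vs smaller child 52 at index 2, swap → [52, 55, 96, 60, 64, 61, 84, 78, 89]
  96 vs smaller child 61 at index 5, swap → [52, 55, 61, 60, 64, 96, 84, 78, 89]
extract-min #4 returns 52:
  remove root 52; move last element 89 to root → [89, 55, 61, 60, 64, 96, 84, 78]
  89 vs smaller child 55 at index 1, swap → [55, 89, 61, 60, 64, 96, 84, 78]
  89 vs smaller child 60 at index 3, swap → [55, 60, 61, 89, 64, 96, 84, 78]
  89 vs only child 78 at index 7, swap → [55, 60, 61, 78, 64, 96, 84, 89]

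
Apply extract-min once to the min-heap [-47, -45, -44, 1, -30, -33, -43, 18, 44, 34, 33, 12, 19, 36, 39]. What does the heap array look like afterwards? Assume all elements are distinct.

[-45, -30, -44, 1, 33, -33, -43, 18, 44, 34, 39, 12, 19, 36]

remove root -47; move last element 39 to root → [39, -45, -44, 1, -30, -33, -43, 18, 44, 34, 33, 12, 19, 36]
39 vs smaller child -45 at index 1, swap → [-45, 39, -44, 1, -30, -33, -43, 18, 44, 34, 33, 12, 19, 36]
39 vs smaller child -30 at index 4, swap → [-45, -30, -44, 1, 39, -33, -43, 18, 44, 34, 33, 12, 19, 36]
39 vs smaller child 33 at index 10, swap → [-45, -30, -44, 1, 33, -33, -43, 18, 44, 34, 39, 12, 19, 36]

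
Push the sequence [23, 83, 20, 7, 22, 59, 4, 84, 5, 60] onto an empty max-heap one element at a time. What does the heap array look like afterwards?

Insert 23:
  append 23 at index 0 → [23] (no swap needed)
Insert 83:
  append 83 at index 1 → [23, 83]
  83 > parent 23 at index 0, swap → [83, 23]
Insert 20:
  append 20 at index 2 → [83, 23, 20] (no swap needed)
Insert 7:
  append 7 at index 3 → [83, 23, 20, 7] (no swap needed)
Insert 22:
  append 22 at index 4 → [83, 23, 20, 7, 22] (no swap needed)
Insert 59:
  append 59 at index 5 → [83, 23, 20, 7, 22, 59]
  59 > parent 20 at index 2, swap → [83, 23, 59, 7, 22, 20]
Insert 4:
  append 4 at index 6 → [83, 23, 59, 7, 22, 20, 4] (no swap needed)
Insert 84:
  append 84 at index 7 → [83, 23, 59, 7, 22, 20, 4, 84]
  84 > parent 7 at index 3, swap → [83, 23, 59, 84, 22, 20, 4, 7]
  84 > parent 23 at index 1, swap → [83, 84, 59, 23, 22, 20, 4, 7]
  84 > parent 83 at index 0, swap → [84, 83, 59, 23, 22, 20, 4, 7]
Insert 5:
  append 5 at index 8 → [84, 83, 59, 23, 22, 20, 4, 7, 5] (no swap needed)
Insert 60:
  append 60 at index 9 → [84, 83, 59, 23, 22, 20, 4, 7, 5, 60]
  60 > parent 22 at index 4, swap → [84, 83, 59, 23, 60, 20, 4, 7, 5, 22]

[84, 83, 59, 23, 60, 20, 4, 7, 5, 22]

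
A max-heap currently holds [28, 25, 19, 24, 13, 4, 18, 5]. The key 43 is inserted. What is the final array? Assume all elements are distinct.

[43, 28, 19, 25, 13, 4, 18, 5, 24]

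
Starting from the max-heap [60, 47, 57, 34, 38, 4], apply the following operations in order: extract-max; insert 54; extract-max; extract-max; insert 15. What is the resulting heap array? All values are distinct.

[47, 38, 4, 34, 15]

extract-max → returns 60:
  remove root 60; move last element 4 to root → [4, 47, 57, 34, 38]
  4 vs larger child 57 at index 2, swap → [57, 47, 4, 34, 38]
insert 54:
  append 54 at index 5 → [57, 47, 4, 34, 38, 54]
  54 > parent 4 at index 2, swap → [57, 47, 54, 34, 38, 4]
extract-max → returns 57:
  remove root 57; move last element 4 to root → [4, 47, 54, 34, 38]
  4 vs larger child 54 at index 2, swap → [54, 47, 4, 34, 38]
extract-max → returns 54:
  remove root 54; move last element 38 to root → [38, 47, 4, 34]
  38 vs larger child 47 at index 1, swap → [47, 38, 4, 34]
insert 15:
  append 15 at index 4 → [47, 38, 4, 34, 15] (no swap needed)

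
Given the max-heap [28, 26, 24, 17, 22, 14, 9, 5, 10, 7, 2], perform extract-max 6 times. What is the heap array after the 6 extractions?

extract-max #1 returns 28:
  remove root 28; move last element 2 to root → [2, 26, 24, 17, 22, 14, 9, 5, 10, 7]
  2 vs larger child 26 at index 1, swap → [26, 2, 24, 17, 22, 14, 9, 5, 10, 7]
  2 vs larger child 22 at index 4, swap → [26, 22, 24, 17, 2, 14, 9, 5, 10, 7]
  2 vs only child 7 at index 9, swap → [26, 22, 24, 17, 7, 14, 9, 5, 10, 2]
extract-max #2 returns 26:
  remove root 26; move last element 2 to root → [2, 22, 24, 17, 7, 14, 9, 5, 10]
  2 vs larger child 24 at index 2, swap → [24, 22, 2, 17, 7, 14, 9, 5, 10]
  2 vs larger child 14 at index 5, swap → [24, 22, 14, 17, 7, 2, 9, 5, 10]
extract-max #3 returns 24:
  remove root 24; move last element 10 to root → [10, 22, 14, 17, 7, 2, 9, 5]
  10 vs larger child 22 at index 1, swap → [22, 10, 14, 17, 7, 2, 9, 5]
  10 vs larger child 17 at index 3, swap → [22, 17, 14, 10, 7, 2, 9, 5]
extract-max #4 returns 22:
  remove root 22; move last element 5 to root → [5, 17, 14, 10, 7, 2, 9]
  5 vs larger child 17 at index 1, swap → [17, 5, 14, 10, 7, 2, 9]
  5 vs larger child 10 at index 3, swap → [17, 10, 14, 5, 7, 2, 9]
extract-max #5 returns 17:
  remove root 17; move last element 9 to root → [9, 10, 14, 5, 7, 2]
  9 vs larger child 14 at index 2, swap → [14, 10, 9, 5, 7, 2]
extract-max #6 returns 14:
  remove root 14; move last element 2 to root → [2, 10, 9, 5, 7]
  2 vs larger child 10 at index 1, swap → [10, 2, 9, 5, 7]
  2 vs larger child 7 at index 4, swap → [10, 7, 9, 5, 2]

[10, 7, 9, 5, 2]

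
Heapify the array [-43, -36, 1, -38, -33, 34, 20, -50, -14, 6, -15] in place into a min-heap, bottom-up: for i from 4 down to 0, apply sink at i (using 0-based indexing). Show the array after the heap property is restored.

[-50, -43, 1, -38, -33, 34, 20, -36, -14, 6, -15]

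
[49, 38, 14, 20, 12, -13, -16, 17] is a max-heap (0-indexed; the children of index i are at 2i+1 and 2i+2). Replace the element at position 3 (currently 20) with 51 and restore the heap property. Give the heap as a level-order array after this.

[51, 49, 14, 38, 12, -13, -16, 17]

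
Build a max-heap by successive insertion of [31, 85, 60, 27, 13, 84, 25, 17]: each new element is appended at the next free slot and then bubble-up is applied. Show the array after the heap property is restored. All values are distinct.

Insert 31:
  append 31 at index 0 → [31] (no swap needed)
Insert 85:
  append 85 at index 1 → [31, 85]
  85 > parent 31 at index 0, swap → [85, 31]
Insert 60:
  append 60 at index 2 → [85, 31, 60] (no swap needed)
Insert 27:
  append 27 at index 3 → [85, 31, 60, 27] (no swap needed)
Insert 13:
  append 13 at index 4 → [85, 31, 60, 27, 13] (no swap needed)
Insert 84:
  append 84 at index 5 → [85, 31, 60, 27, 13, 84]
  84 > parent 60 at index 2, swap → [85, 31, 84, 27, 13, 60]
Insert 25:
  append 25 at index 6 → [85, 31, 84, 27, 13, 60, 25] (no swap needed)
Insert 17:
  append 17 at index 7 → [85, 31, 84, 27, 13, 60, 25, 17] (no swap needed)

[85, 31, 84, 27, 13, 60, 25, 17]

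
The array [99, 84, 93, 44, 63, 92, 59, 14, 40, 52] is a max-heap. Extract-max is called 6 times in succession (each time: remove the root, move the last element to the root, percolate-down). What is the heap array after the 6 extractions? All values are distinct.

extract-max #1 returns 99:
  remove root 99; move last element 52 to root → [52, 84, 93, 44, 63, 92, 59, 14, 40]
  52 vs larger child 93 at index 2, swap → [93, 84, 52, 44, 63, 92, 59, 14, 40]
  52 vs larger child 92 at index 5, swap → [93, 84, 92, 44, 63, 52, 59, 14, 40]
extract-max #2 returns 93:
  remove root 93; move last element 40 to root → [40, 84, 92, 44, 63, 52, 59, 14]
  40 vs larger child 92 at index 2, swap → [92, 84, 40, 44, 63, 52, 59, 14]
  40 vs larger child 59 at index 6, swap → [92, 84, 59, 44, 63, 52, 40, 14]
extract-max #3 returns 92:
  remove root 92; move last element 14 to root → [14, 84, 59, 44, 63, 52, 40]
  14 vs larger child 84 at index 1, swap → [84, 14, 59, 44, 63, 52, 40]
  14 vs larger child 63 at index 4, swap → [84, 63, 59, 44, 14, 52, 40]
extract-max #4 returns 84:
  remove root 84; move last element 40 to root → [40, 63, 59, 44, 14, 52]
  40 vs larger child 63 at index 1, swap → [63, 40, 59, 44, 14, 52]
  40 vs larger child 44 at index 3, swap → [63, 44, 59, 40, 14, 52]
extract-max #5 returns 63:
  remove root 63; move last element 52 to root → [52, 44, 59, 40, 14]
  52 vs larger child 59 at index 2, swap → [59, 44, 52, 40, 14]
extract-max #6 returns 59:
  remove root 59; move last element 14 to root → [14, 44, 52, 40]
  14 vs larger child 52 at index 2, swap → [52, 44, 14, 40]

[52, 44, 14, 40]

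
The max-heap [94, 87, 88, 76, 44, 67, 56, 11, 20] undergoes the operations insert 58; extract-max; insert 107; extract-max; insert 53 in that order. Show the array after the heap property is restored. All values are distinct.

[88, 87, 67, 76, 58, 44, 56, 11, 20, 53]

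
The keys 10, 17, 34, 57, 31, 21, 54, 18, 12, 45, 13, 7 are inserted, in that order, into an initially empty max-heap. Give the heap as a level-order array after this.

[57, 45, 54, 18, 34, 17, 21, 10, 12, 31, 13, 7]

Insert 10:
  append 10 at index 0 → [10] (no swap needed)
Insert 17:
  append 17 at index 1 → [10, 17]
  17 > parent 10 at index 0, swap → [17, 10]
Insert 34:
  append 34 at index 2 → [17, 10, 34]
  34 > parent 17 at index 0, swap → [34, 10, 17]
Insert 57:
  append 57 at index 3 → [34, 10, 17, 57]
  57 > parent 10 at index 1, swap → [34, 57, 17, 10]
  57 > parent 34 at index 0, swap → [57, 34, 17, 10]
Insert 31:
  append 31 at index 4 → [57, 34, 17, 10, 31] (no swap needed)
Insert 21:
  append 21 at index 5 → [57, 34, 17, 10, 31, 21]
  21 > parent 17 at index 2, swap → [57, 34, 21, 10, 31, 17]
Insert 54:
  append 54 at index 6 → [57, 34, 21, 10, 31, 17, 54]
  54 > parent 21 at index 2, swap → [57, 34, 54, 10, 31, 17, 21]
Insert 18:
  append 18 at index 7 → [57, 34, 54, 10, 31, 17, 21, 18]
  18 > parent 10 at index 3, swap → [57, 34, 54, 18, 31, 17, 21, 10]
Insert 12:
  append 12 at index 8 → [57, 34, 54, 18, 31, 17, 21, 10, 12] (no swap needed)
Insert 45:
  append 45 at index 9 → [57, 34, 54, 18, 31, 17, 21, 10, 12, 45]
  45 > parent 31 at index 4, swap → [57, 34, 54, 18, 45, 17, 21, 10, 12, 31]
  45 > parent 34 at index 1, swap → [57, 45, 54, 18, 34, 17, 21, 10, 12, 31]
Insert 13:
  append 13 at index 10 → [57, 45, 54, 18, 34, 17, 21, 10, 12, 31, 13] (no swap needed)
Insert 7:
  append 7 at index 11 → [57, 45, 54, 18, 34, 17, 21, 10, 12, 31, 13, 7] (no swap needed)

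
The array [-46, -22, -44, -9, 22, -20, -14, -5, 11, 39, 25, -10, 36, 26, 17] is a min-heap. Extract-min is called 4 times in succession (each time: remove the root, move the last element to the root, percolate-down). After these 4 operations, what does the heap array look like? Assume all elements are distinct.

[-14, -9, -10, -5, 22, 17, 36, 26, 11, 39, 25]

extract-min #1 returns -46:
  remove root -46; move last element 17 to root → [17, -22, -44, -9, 22, -20, -14, -5, 11, 39, 25, -10, 36, 26]
  17 vs smaller child -44 at index 2, swap → [-44, -22, 17, -9, 22, -20, -14, -5, 11, 39, 25, -10, 36, 26]
  17 vs smaller child -20 at index 5, swap → [-44, -22, -20, -9, 22, 17, -14, -5, 11, 39, 25, -10, 36, 26]
  17 vs smaller child -10 at index 11, swap → [-44, -22, -20, -9, 22, -10, -14, -5, 11, 39, 25, 17, 36, 26]
extract-min #2 returns -44:
  remove root -44; move last element 26 to root → [26, -22, -20, -9, 22, -10, -14, -5, 11, 39, 25, 17, 36]
  26 vs smaller child -22 at index 1, swap → [-22, 26, -20, -9, 22, -10, -14, -5, 11, 39, 25, 17, 36]
  26 vs smaller child -9 at index 3, swap → [-22, -9, -20, 26, 22, -10, -14, -5, 11, 39, 25, 17, 36]
  26 vs smaller child -5 at index 7, swap → [-22, -9, -20, -5, 22, -10, -14, 26, 11, 39, 25, 17, 36]
extract-min #3 returns -22:
  remove root -22; move last element 36 to root → [36, -9, -20, -5, 22, -10, -14, 26, 11, 39, 25, 17]
  36 vs smaller child -20 at index 2, swap → [-20, -9, 36, -5, 22, -10, -14, 26, 11, 39, 25, 17]
  36 vs smaller child -14 at index 6, swap → [-20, -9, -14, -5, 22, -10, 36, 26, 11, 39, 25, 17]
extract-min #4 returns -20:
  remove root -20; move last element 17 to root → [17, -9, -14, -5, 22, -10, 36, 26, 11, 39, 25]
  17 vs smaller child -14 at index 2, swap → [-14, -9, 17, -5, 22, -10, 36, 26, 11, 39, 25]
  17 vs smaller child -10 at index 5, swap → [-14, -9, -10, -5, 22, 17, 36, 26, 11, 39, 25]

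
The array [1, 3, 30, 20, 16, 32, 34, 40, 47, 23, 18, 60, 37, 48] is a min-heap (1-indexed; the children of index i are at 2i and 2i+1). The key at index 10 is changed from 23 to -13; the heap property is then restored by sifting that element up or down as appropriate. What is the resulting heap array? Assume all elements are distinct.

[-13, 1, 30, 20, 3, 32, 34, 40, 47, 16, 18, 60, 37, 48]

set index 10 from 23 to -13 → [1, 3, 30, 20, 16, 32, 34, 40, 47, -13, 18, 60, 37, 48]
-13 < parent 16 at index 5, swap → [1, 3, 30, 20, -13, 32, 34, 40, 47, 16, 18, 60, 37, 48]
-13 < parent 3 at index 2, swap → [1, -13, 30, 20, 3, 32, 34, 40, 47, 16, 18, 60, 37, 48]
-13 < parent 1 at index 1, swap → [-13, 1, 30, 20, 3, 32, 34, 40, 47, 16, 18, 60, 37, 48]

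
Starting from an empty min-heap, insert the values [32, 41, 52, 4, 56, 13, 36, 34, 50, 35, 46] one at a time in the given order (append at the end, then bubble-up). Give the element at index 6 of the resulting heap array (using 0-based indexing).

Insert 32:
  append 32 at index 0 → [32] (no swap needed)
Insert 41:
  append 41 at index 1 → [32, 41] (no swap needed)
Insert 52:
  append 52 at index 2 → [32, 41, 52] (no swap needed)
Insert 4:
  append 4 at index 3 → [32, 41, 52, 4]
  4 < parent 41 at index 1, swap → [32, 4, 52, 41]
  4 < parent 32 at index 0, swap → [4, 32, 52, 41]
Insert 56:
  append 56 at index 4 → [4, 32, 52, 41, 56] (no swap needed)
Insert 13:
  append 13 at index 5 → [4, 32, 52, 41, 56, 13]
  13 < parent 52 at index 2, swap → [4, 32, 13, 41, 56, 52]
Insert 36:
  append 36 at index 6 → [4, 32, 13, 41, 56, 52, 36] (no swap needed)
Insert 34:
  append 34 at index 7 → [4, 32, 13, 41, 56, 52, 36, 34]
  34 < parent 41 at index 3, swap → [4, 32, 13, 34, 56, 52, 36, 41]
Insert 50:
  append 50 at index 8 → [4, 32, 13, 34, 56, 52, 36, 41, 50] (no swap needed)
Insert 35:
  append 35 at index 9 → [4, 32, 13, 34, 56, 52, 36, 41, 50, 35]
  35 < parent 56 at index 4, swap → [4, 32, 13, 34, 35, 52, 36, 41, 50, 56]
Insert 46:
  append 46 at index 10 → [4, 32, 13, 34, 35, 52, 36, 41, 50, 56, 46] (no swap needed)
resulting array: [4, 32, 13, 34, 35, 52, 36, 41, 50, 56, 46]

36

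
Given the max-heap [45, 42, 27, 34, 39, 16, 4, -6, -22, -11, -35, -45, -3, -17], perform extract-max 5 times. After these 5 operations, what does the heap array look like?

[16, -3, 4, -6, -11, -35, -17, -45, -22]

extract-max #1 returns 45:
  remove root 45; move last element -17 to root → [-17, 42, 27, 34, 39, 16, 4, -6, -22, -11, -35, -45, -3]
  -17 vs larger child 42 at index 1, swap → [42, -17, 27, 34, 39, 16, 4, -6, -22, -11, -35, -45, -3]
  -17 vs larger child 39 at index 4, swap → [42, 39, 27, 34, -17, 16, 4, -6, -22, -11, -35, -45, -3]
  -17 vs larger child -11 at index 9, swap → [42, 39, 27, 34, -11, 16, 4, -6, -22, -17, -35, -45, -3]
extract-max #2 returns 42:
  remove root 42; move last element -3 to root → [-3, 39, 27, 34, -11, 16, 4, -6, -22, -17, -35, -45]
  -3 vs larger child 39 at index 1, swap → [39, -3, 27, 34, -11, 16, 4, -6, -22, -17, -35, -45]
  -3 vs larger child 34 at index 3, swap → [39, 34, 27, -3, -11, 16, 4, -6, -22, -17, -35, -45]
extract-max #3 returns 39:
  remove root 39; move last element -45 to root → [-45, 34, 27, -3, -11, 16, 4, -6, -22, -17, -35]
  -45 vs larger child 34 at index 1, swap → [34, -45, 27, -3, -11, 16, 4, -6, -22, -17, -35]
  -45 vs larger child -3 at index 3, swap → [34, -3, 27, -45, -11, 16, 4, -6, -22, -17, -35]
  -45 vs larger child -6 at index 7, swap → [34, -3, 27, -6, -11, 16, 4, -45, -22, -17, -35]
extract-max #4 returns 34:
  remove root 34; move last element -35 to root → [-35, -3, 27, -6, -11, 16, 4, -45, -22, -17]
  -35 vs larger child 27 at index 2, swap → [27, -3, -35, -6, -11, 16, 4, -45, -22, -17]
  -35 vs larger child 16 at index 5, swap → [27, -3, 16, -6, -11, -35, 4, -45, -22, -17]
extract-max #5 returns 27:
  remove root 27; move last element -17 to root → [-17, -3, 16, -6, -11, -35, 4, -45, -22]
  -17 vs larger child 16 at index 2, swap → [16, -3, -17, -6, -11, -35, 4, -45, -22]
  -17 vs larger child 4 at index 6, swap → [16, -3, 4, -6, -11, -35, -17, -45, -22]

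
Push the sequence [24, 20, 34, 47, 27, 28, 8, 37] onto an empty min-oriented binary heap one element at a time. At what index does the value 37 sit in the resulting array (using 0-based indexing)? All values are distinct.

3

Insert 24:
  append 24 at index 0 → [24] (no swap needed)
Insert 20:
  append 20 at index 1 → [24, 20]
  20 < parent 24 at index 0, swap → [20, 24]
Insert 34:
  append 34 at index 2 → [20, 24, 34] (no swap needed)
Insert 47:
  append 47 at index 3 → [20, 24, 34, 47] (no swap needed)
Insert 27:
  append 27 at index 4 → [20, 24, 34, 47, 27] (no swap needed)
Insert 28:
  append 28 at index 5 → [20, 24, 34, 47, 27, 28]
  28 < parent 34 at index 2, swap → [20, 24, 28, 47, 27, 34]
Insert 8:
  append 8 at index 6 → [20, 24, 28, 47, 27, 34, 8]
  8 < parent 28 at index 2, swap → [20, 24, 8, 47, 27, 34, 28]
  8 < parent 20 at index 0, swap → [8, 24, 20, 47, 27, 34, 28]
Insert 37:
  append 37 at index 7 → [8, 24, 20, 47, 27, 34, 28, 37]
  37 < parent 47 at index 3, swap → [8, 24, 20, 37, 27, 34, 28, 47]
resulting array: [8, 24, 20, 37, 27, 34, 28, 47]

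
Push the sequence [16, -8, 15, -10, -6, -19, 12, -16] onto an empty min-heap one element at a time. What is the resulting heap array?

Insert 16:
  append 16 at index 0 → [16] (no swap needed)
Insert -8:
  append -8 at index 1 → [16, -8]
  -8 < parent 16 at index 0, swap → [-8, 16]
Insert 15:
  append 15 at index 2 → [-8, 16, 15] (no swap needed)
Insert -10:
  append -10 at index 3 → [-8, 16, 15, -10]
  -10 < parent 16 at index 1, swap → [-8, -10, 15, 16]
  -10 < parent -8 at index 0, swap → [-10, -8, 15, 16]
Insert -6:
  append -6 at index 4 → [-10, -8, 15, 16, -6] (no swap needed)
Insert -19:
  append -19 at index 5 → [-10, -8, 15, 16, -6, -19]
  -19 < parent 15 at index 2, swap → [-10, -8, -19, 16, -6, 15]
  -19 < parent -10 at index 0, swap → [-19, -8, -10, 16, -6, 15]
Insert 12:
  append 12 at index 6 → [-19, -8, -10, 16, -6, 15, 12] (no swap needed)
Insert -16:
  append -16 at index 7 → [-19, -8, -10, 16, -6, 15, 12, -16]
  -16 < parent 16 at index 3, swap → [-19, -8, -10, -16, -6, 15, 12, 16]
  -16 < parent -8 at index 1, swap → [-19, -16, -10, -8, -6, 15, 12, 16]

[-19, -16, -10, -8, -6, 15, 12, 16]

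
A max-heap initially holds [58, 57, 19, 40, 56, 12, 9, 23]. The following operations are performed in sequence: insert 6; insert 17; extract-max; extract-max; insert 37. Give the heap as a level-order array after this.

insert 6:
  append 6 at index 8 → [58, 57, 19, 40, 56, 12, 9, 23, 6] (no swap needed)
insert 17:
  append 17 at index 9 → [58, 57, 19, 40, 56, 12, 9, 23, 6, 17] (no swap needed)
extract-max → returns 58:
  remove root 58; move last element 17 to root → [17, 57, 19, 40, 56, 12, 9, 23, 6]
  17 vs larger child 57 at index 1, swap → [57, 17, 19, 40, 56, 12, 9, 23, 6]
  17 vs larger child 56 at index 4, swap → [57, 56, 19, 40, 17, 12, 9, 23, 6]
extract-max → returns 57:
  remove root 57; move last element 6 to root → [6, 56, 19, 40, 17, 12, 9, 23]
  6 vs larger child 56 at index 1, swap → [56, 6, 19, 40, 17, 12, 9, 23]
  6 vs larger child 40 at index 3, swap → [56, 40, 19, 6, 17, 12, 9, 23]
  6 vs only child 23 at index 7, swap → [56, 40, 19, 23, 17, 12, 9, 6]
insert 37:
  append 37 at index 8 → [56, 40, 19, 23, 17, 12, 9, 6, 37]
  37 > parent 23 at index 3, swap → [56, 40, 19, 37, 17, 12, 9, 6, 23]

[56, 40, 19, 37, 17, 12, 9, 6, 23]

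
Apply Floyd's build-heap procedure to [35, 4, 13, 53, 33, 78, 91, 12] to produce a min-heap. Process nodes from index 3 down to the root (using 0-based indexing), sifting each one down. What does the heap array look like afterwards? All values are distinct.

[4, 12, 13, 35, 33, 78, 91, 53]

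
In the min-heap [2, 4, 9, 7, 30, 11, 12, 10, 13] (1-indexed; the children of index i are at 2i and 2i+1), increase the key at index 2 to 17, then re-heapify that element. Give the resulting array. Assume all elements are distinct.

set index 2 from 4 to 17 → [2, 17, 9, 7, 30, 11, 12, 10, 13]
17 vs smaller child 7 at index 4, swap → [2, 7, 9, 17, 30, 11, 12, 10, 13]
17 vs smaller child 10 at index 8, swap → [2, 7, 9, 10, 30, 11, 12, 17, 13]

[2, 7, 9, 10, 30, 11, 12, 17, 13]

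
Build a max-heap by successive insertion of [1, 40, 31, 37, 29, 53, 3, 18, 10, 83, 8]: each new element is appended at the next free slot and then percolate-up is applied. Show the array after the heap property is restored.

[83, 53, 40, 18, 37, 31, 3, 1, 10, 29, 8]

Insert 1:
  append 1 at index 0 → [1] (no swap needed)
Insert 40:
  append 40 at index 1 → [1, 40]
  40 > parent 1 at index 0, swap → [40, 1]
Insert 31:
  append 31 at index 2 → [40, 1, 31] (no swap needed)
Insert 37:
  append 37 at index 3 → [40, 1, 31, 37]
  37 > parent 1 at index 1, swap → [40, 37, 31, 1]
Insert 29:
  append 29 at index 4 → [40, 37, 31, 1, 29] (no swap needed)
Insert 53:
  append 53 at index 5 → [40, 37, 31, 1, 29, 53]
  53 > parent 31 at index 2, swap → [40, 37, 53, 1, 29, 31]
  53 > parent 40 at index 0, swap → [53, 37, 40, 1, 29, 31]
Insert 3:
  append 3 at index 6 → [53, 37, 40, 1, 29, 31, 3] (no swap needed)
Insert 18:
  append 18 at index 7 → [53, 37, 40, 1, 29, 31, 3, 18]
  18 > parent 1 at index 3, swap → [53, 37, 40, 18, 29, 31, 3, 1]
Insert 10:
  append 10 at index 8 → [53, 37, 40, 18, 29, 31, 3, 1, 10] (no swap needed)
Insert 83:
  append 83 at index 9 → [53, 37, 40, 18, 29, 31, 3, 1, 10, 83]
  83 > parent 29 at index 4, swap → [53, 37, 40, 18, 83, 31, 3, 1, 10, 29]
  83 > parent 37 at index 1, swap → [53, 83, 40, 18, 37, 31, 3, 1, 10, 29]
  83 > parent 53 at index 0, swap → [83, 53, 40, 18, 37, 31, 3, 1, 10, 29]
Insert 8:
  append 8 at index 10 → [83, 53, 40, 18, 37, 31, 3, 1, 10, 29, 8] (no swap needed)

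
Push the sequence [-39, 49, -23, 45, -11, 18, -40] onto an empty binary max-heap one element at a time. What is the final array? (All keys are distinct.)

[49, 45, 18, -39, -11, -23, -40]

Insert -39:
  append -39 at index 0 → [-39] (no swap needed)
Insert 49:
  append 49 at index 1 → [-39, 49]
  49 > parent -39 at index 0, swap → [49, -39]
Insert -23:
  append -23 at index 2 → [49, -39, -23] (no swap needed)
Insert 45:
  append 45 at index 3 → [49, -39, -23, 45]
  45 > parent -39 at index 1, swap → [49, 45, -23, -39]
Insert -11:
  append -11 at index 4 → [49, 45, -23, -39, -11] (no swap needed)
Insert 18:
  append 18 at index 5 → [49, 45, -23, -39, -11, 18]
  18 > parent -23 at index 2, swap → [49, 45, 18, -39, -11, -23]
Insert -40:
  append -40 at index 6 → [49, 45, 18, -39, -11, -23, -40] (no swap needed)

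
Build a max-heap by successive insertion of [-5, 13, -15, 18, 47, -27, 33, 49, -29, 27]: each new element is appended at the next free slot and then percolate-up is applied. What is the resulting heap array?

[49, 47, 33, 18, 27, -27, -15, -5, -29, 13]

Insert -5:
  append -5 at index 0 → [-5] (no swap needed)
Insert 13:
  append 13 at index 1 → [-5, 13]
  13 > parent -5 at index 0, swap → [13, -5]
Insert -15:
  append -15 at index 2 → [13, -5, -15] (no swap needed)
Insert 18:
  append 18 at index 3 → [13, -5, -15, 18]
  18 > parent -5 at index 1, swap → [13, 18, -15, -5]
  18 > parent 13 at index 0, swap → [18, 13, -15, -5]
Insert 47:
  append 47 at index 4 → [18, 13, -15, -5, 47]
  47 > parent 13 at index 1, swap → [18, 47, -15, -5, 13]
  47 > parent 18 at index 0, swap → [47, 18, -15, -5, 13]
Insert -27:
  append -27 at index 5 → [47, 18, -15, -5, 13, -27] (no swap needed)
Insert 33:
  append 33 at index 6 → [47, 18, -15, -5, 13, -27, 33]
  33 > parent -15 at index 2, swap → [47, 18, 33, -5, 13, -27, -15]
Insert 49:
  append 49 at index 7 → [47, 18, 33, -5, 13, -27, -15, 49]
  49 > parent -5 at index 3, swap → [47, 18, 33, 49, 13, -27, -15, -5]
  49 > parent 18 at index 1, swap → [47, 49, 33, 18, 13, -27, -15, -5]
  49 > parent 47 at index 0, swap → [49, 47, 33, 18, 13, -27, -15, -5]
Insert -29:
  append -29 at index 8 → [49, 47, 33, 18, 13, -27, -15, -5, -29] (no swap needed)
Insert 27:
  append 27 at index 9 → [49, 47, 33, 18, 13, -27, -15, -5, -29, 27]
  27 > parent 13 at index 4, swap → [49, 47, 33, 18, 27, -27, -15, -5, -29, 13]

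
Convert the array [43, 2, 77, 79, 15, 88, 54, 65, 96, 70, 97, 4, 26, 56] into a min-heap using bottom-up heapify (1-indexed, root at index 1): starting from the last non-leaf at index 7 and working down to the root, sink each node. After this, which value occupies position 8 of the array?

79

sift down from index 7: already satisfies heap property
sift down from index 6:
  88 vs smaller child 4 at index 12, swap → [43, 2, 77, 79, 15, 4, 54, 65, 96, 70, 97, 88, 26, 56]
sift down from index 5: already satisfies heap property
sift down from index 4:
  79 vs smaller child 65 at index 8, swap → [43, 2, 77, 65, 15, 4, 54, 79, 96, 70, 97, 88, 26, 56]
sift down from index 3:
  77 vs smaller child 4 at index 6, swap → [43, 2, 4, 65, 15, 77, 54, 79, 96, 70, 97, 88, 26, 56]
  77 vs smaller child 26 at index 13, swap → [43, 2, 4, 65, 15, 26, 54, 79, 96, 70, 97, 88, 77, 56]
sift down from index 2: already satisfies heap property
sift down from index 1:
  43 vs smaller child 2 at index 2, swap → [2, 43, 4, 65, 15, 26, 54, 79, 96, 70, 97, 88, 77, 56]
  43 vs smaller child 15 at index 5, swap → [2, 15, 4, 65, 43, 26, 54, 79, 96, 70, 97, 88, 77, 56]
resulting array: [2, 15, 4, 65, 43, 26, 54, 79, 96, 70, 97, 88, 77, 56]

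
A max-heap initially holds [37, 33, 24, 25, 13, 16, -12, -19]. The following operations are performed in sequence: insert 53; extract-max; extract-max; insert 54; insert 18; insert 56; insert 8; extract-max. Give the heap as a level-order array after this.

[54, 33, 24, 25, 13, 16, -12, -19, 18, 8]

insert 53:
  append 53 at index 8 → [37, 33, 24, 25, 13, 16, -12, -19, 53]
  53 > parent 25 at index 3, swap → [37, 33, 24, 53, 13, 16, -12, -19, 25]
  53 > parent 33 at index 1, swap → [37, 53, 24, 33, 13, 16, -12, -19, 25]
  53 > parent 37 at index 0, swap → [53, 37, 24, 33, 13, 16, -12, -19, 25]
extract-max → returns 53:
  remove root 53; move last element 25 to root → [25, 37, 24, 33, 13, 16, -12, -19]
  25 vs larger child 37 at index 1, swap → [37, 25, 24, 33, 13, 16, -12, -19]
  25 vs larger child 33 at index 3, swap → [37, 33, 24, 25, 13, 16, -12, -19]
extract-max → returns 37:
  remove root 37; move last element -19 to root → [-19, 33, 24, 25, 13, 16, -12]
  -19 vs larger child 33 at index 1, swap → [33, -19, 24, 25, 13, 16, -12]
  -19 vs larger child 25 at index 3, swap → [33, 25, 24, -19, 13, 16, -12]
insert 54:
  append 54 at index 7 → [33, 25, 24, -19, 13, 16, -12, 54]
  54 > parent -19 at index 3, swap → [33, 25, 24, 54, 13, 16, -12, -19]
  54 > parent 25 at index 1, swap → [33, 54, 24, 25, 13, 16, -12, -19]
  54 > parent 33 at index 0, swap → [54, 33, 24, 25, 13, 16, -12, -19]
insert 18:
  append 18 at index 8 → [54, 33, 24, 25, 13, 16, -12, -19, 18] (no swap needed)
insert 56:
  append 56 at index 9 → [54, 33, 24, 25, 13, 16, -12, -19, 18, 56]
  56 > parent 13 at index 4, swap → [54, 33, 24, 25, 56, 16, -12, -19, 18, 13]
  56 > parent 33 at index 1, swap → [54, 56, 24, 25, 33, 16, -12, -19, 18, 13]
  56 > parent 54 at index 0, swap → [56, 54, 24, 25, 33, 16, -12, -19, 18, 13]
insert 8:
  append 8 at index 10 → [56, 54, 24, 25, 33, 16, -12, -19, 18, 13, 8] (no swap needed)
extract-max → returns 56:
  remove root 56; move last element 8 to root → [8, 54, 24, 25, 33, 16, -12, -19, 18, 13]
  8 vs larger child 54 at index 1, swap → [54, 8, 24, 25, 33, 16, -12, -19, 18, 13]
  8 vs larger child 33 at index 4, swap → [54, 33, 24, 25, 8, 16, -12, -19, 18, 13]
  8 vs only child 13 at index 9, swap → [54, 33, 24, 25, 13, 16, -12, -19, 18, 8]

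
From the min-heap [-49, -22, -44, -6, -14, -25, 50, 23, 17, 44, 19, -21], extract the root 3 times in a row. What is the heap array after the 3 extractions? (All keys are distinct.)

[-22, -14, -21, -6, 44, 19, 50, 23, 17]

extract-min #1 returns -49:
  remove root -49; move last element -21 to root → [-21, -22, -44, -6, -14, -25, 50, 23, 17, 44, 19]
  -21 vs smaller child -44 at index 2, swap → [-44, -22, -21, -6, -14, -25, 50, 23, 17, 44, 19]
  -21 vs smaller child -25 at index 5, swap → [-44, -22, -25, -6, -14, -21, 50, 23, 17, 44, 19]
extract-min #2 returns -44:
  remove root -44; move last element 19 to root → [19, -22, -25, -6, -14, -21, 50, 23, 17, 44]
  19 vs smaller child -25 at index 2, swap → [-25, -22, 19, -6, -14, -21, 50, 23, 17, 44]
  19 vs smaller child -21 at index 5, swap → [-25, -22, -21, -6, -14, 19, 50, 23, 17, 44]
extract-min #3 returns -25:
  remove root -25; move last element 44 to root → [44, -22, -21, -6, -14, 19, 50, 23, 17]
  44 vs smaller child -22 at index 1, swap → [-22, 44, -21, -6, -14, 19, 50, 23, 17]
  44 vs smaller child -14 at index 4, swap → [-22, -14, -21, -6, 44, 19, 50, 23, 17]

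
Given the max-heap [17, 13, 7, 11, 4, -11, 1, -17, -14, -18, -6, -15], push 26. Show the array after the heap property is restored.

[26, 13, 17, 11, 4, 7, 1, -17, -14, -18, -6, -15, -11]

append 26 at index 12 → [17, 13, 7, 11, 4, -11, 1, -17, -14, -18, -6, -15, 26]
26 > parent -11 at index 5, swap → [17, 13, 7, 11, 4, 26, 1, -17, -14, -18, -6, -15, -11]
26 > parent 7 at index 2, swap → [17, 13, 26, 11, 4, 7, 1, -17, -14, -18, -6, -15, -11]
26 > parent 17 at index 0, swap → [26, 13, 17, 11, 4, 7, 1, -17, -14, -18, -6, -15, -11]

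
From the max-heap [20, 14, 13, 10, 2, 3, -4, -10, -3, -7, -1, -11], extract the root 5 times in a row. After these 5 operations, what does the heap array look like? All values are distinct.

[2, -3, -1, -10, -7, -11, -4]

extract-max #1 returns 20:
  remove root 20; move last element -11 to root → [-11, 14, 13, 10, 2, 3, -4, -10, -3, -7, -1]
  -11 vs larger child 14 at index 1, swap → [14, -11, 13, 10, 2, 3, -4, -10, -3, -7, -1]
  -11 vs larger child 10 at index 3, swap → [14, 10, 13, -11, 2, 3, -4, -10, -3, -7, -1]
  -11 vs larger child -3 at index 8, swap → [14, 10, 13, -3, 2, 3, -4, -10, -11, -7, -1]
extract-max #2 returns 14:
  remove root 14; move last element -1 to root → [-1, 10, 13, -3, 2, 3, -4, -10, -11, -7]
  -1 vs larger child 13 at index 2, swap → [13, 10, -1, -3, 2, 3, -4, -10, -11, -7]
  -1 vs larger child 3 at index 5, swap → [13, 10, 3, -3, 2, -1, -4, -10, -11, -7]
extract-max #3 returns 13:
  remove root 13; move last element -7 to root → [-7, 10, 3, -3, 2, -1, -4, -10, -11]
  -7 vs larger child 10 at index 1, swap → [10, -7, 3, -3, 2, -1, -4, -10, -11]
  -7 vs larger child 2 at index 4, swap → [10, 2, 3, -3, -7, -1, -4, -10, -11]
extract-max #4 returns 10:
  remove root 10; move last element -11 to root → [-11, 2, 3, -3, -7, -1, -4, -10]
  -11 vs larger child 3 at index 2, swap → [3, 2, -11, -3, -7, -1, -4, -10]
  -11 vs larger child -1 at index 5, swap → [3, 2, -1, -3, -7, -11, -4, -10]
extract-max #5 returns 3:
  remove root 3; move last element -10 to root → [-10, 2, -1, -3, -7, -11, -4]
  -10 vs larger child 2 at index 1, swap → [2, -10, -1, -3, -7, -11, -4]
  -10 vs larger child -3 at index 3, swap → [2, -3, -1, -10, -7, -11, -4]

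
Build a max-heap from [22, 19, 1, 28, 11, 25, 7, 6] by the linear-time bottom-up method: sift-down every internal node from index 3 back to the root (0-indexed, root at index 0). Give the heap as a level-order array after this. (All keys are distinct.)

sift down from index 3: already satisfies heap property
sift down from index 2:
  1 vs larger child 25 at index 5, swap → [22, 19, 25, 28, 11, 1, 7, 6]
sift down from index 1:
  19 vs larger child 28 at index 3, swap → [22, 28, 25, 19, 11, 1, 7, 6]
sift down from index 0:
  22 vs larger child 28 at index 1, swap → [28, 22, 25, 19, 11, 1, 7, 6]

[28, 22, 25, 19, 11, 1, 7, 6]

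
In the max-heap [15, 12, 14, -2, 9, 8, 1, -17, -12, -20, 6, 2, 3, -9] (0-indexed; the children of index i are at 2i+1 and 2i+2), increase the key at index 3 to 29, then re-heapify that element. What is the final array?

[29, 15, 14, 12, 9, 8, 1, -17, -12, -20, 6, 2, 3, -9]

set index 3 from -2 to 29 → [15, 12, 14, 29, 9, 8, 1, -17, -12, -20, 6, 2, 3, -9]
29 > parent 12 at index 1, swap → [15, 29, 14, 12, 9, 8, 1, -17, -12, -20, 6, 2, 3, -9]
29 > parent 15 at index 0, swap → [29, 15, 14, 12, 9, 8, 1, -17, -12, -20, 6, 2, 3, -9]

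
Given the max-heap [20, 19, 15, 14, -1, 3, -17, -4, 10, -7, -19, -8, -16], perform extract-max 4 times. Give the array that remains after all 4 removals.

[10, -1, 3, -4, -7, -8, -17, -19, -16]

extract-max #1 returns 20:
  remove root 20; move last element -16 to root → [-16, 19, 15, 14, -1, 3, -17, -4, 10, -7, -19, -8]
  -16 vs larger child 19 at index 1, swap → [19, -16, 15, 14, -1, 3, -17, -4, 10, -7, -19, -8]
  -16 vs larger child 14 at index 3, swap → [19, 14, 15, -16, -1, 3, -17, -4, 10, -7, -19, -8]
  -16 vs larger child 10 at index 8, swap → [19, 14, 15, 10, -1, 3, -17, -4, -16, -7, -19, -8]
extract-max #2 returns 19:
  remove root 19; move last element -8 to root → [-8, 14, 15, 10, -1, 3, -17, -4, -16, -7, -19]
  -8 vs larger child 15 at index 2, swap → [15, 14, -8, 10, -1, 3, -17, -4, -16, -7, -19]
  -8 vs larger child 3 at index 5, swap → [15, 14, 3, 10, -1, -8, -17, -4, -16, -7, -19]
extract-max #3 returns 15:
  remove root 15; move last element -19 to root → [-19, 14, 3, 10, -1, -8, -17, -4, -16, -7]
  -19 vs larger child 14 at index 1, swap → [14, -19, 3, 10, -1, -8, -17, -4, -16, -7]
  -19 vs larger child 10 at index 3, swap → [14, 10, 3, -19, -1, -8, -17, -4, -16, -7]
  -19 vs larger child -4 at index 7, swap → [14, 10, 3, -4, -1, -8, -17, -19, -16, -7]
extract-max #4 returns 14:
  remove root 14; move last element -7 to root → [-7, 10, 3, -4, -1, -8, -17, -19, -16]
  -7 vs larger child 10 at index 1, swap → [10, -7, 3, -4, -1, -8, -17, -19, -16]
  -7 vs larger child -1 at index 4, swap → [10, -1, 3, -4, -7, -8, -17, -19, -16]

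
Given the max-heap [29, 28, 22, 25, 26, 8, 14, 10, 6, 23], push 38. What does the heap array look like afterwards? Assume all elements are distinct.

[38, 29, 22, 25, 28, 8, 14, 10, 6, 23, 26]

append 38 at index 10 → [29, 28, 22, 25, 26, 8, 14, 10, 6, 23, 38]
38 > parent 26 at index 4, swap → [29, 28, 22, 25, 38, 8, 14, 10, 6, 23, 26]
38 > parent 28 at index 1, swap → [29, 38, 22, 25, 28, 8, 14, 10, 6, 23, 26]
38 > parent 29 at index 0, swap → [38, 29, 22, 25, 28, 8, 14, 10, 6, 23, 26]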